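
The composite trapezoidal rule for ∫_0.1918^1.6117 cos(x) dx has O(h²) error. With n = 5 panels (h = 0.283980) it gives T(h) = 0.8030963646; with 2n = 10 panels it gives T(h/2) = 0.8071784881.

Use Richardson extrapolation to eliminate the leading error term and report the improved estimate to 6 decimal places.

Method order is 2; weight 2^2 = 4.
Top: 4(0.8071784881) − (0.8030963646) = 2.4256175878
R = 2.4256175878/3 = 0.8085391959

0.808539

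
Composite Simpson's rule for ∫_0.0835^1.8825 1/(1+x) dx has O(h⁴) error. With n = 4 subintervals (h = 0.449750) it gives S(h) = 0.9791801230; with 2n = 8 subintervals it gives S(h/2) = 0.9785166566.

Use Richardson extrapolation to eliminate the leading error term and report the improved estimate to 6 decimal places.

Order 4 gives 2^r = 16 and 2^r − 1 = 15.
Top: 16(0.9785166566) − (0.9791801230) = 14.6770863826
R = 14.6770863826/15 = 0.9784724255
Correction |R − A(h/2)| = 4.423e-05; gap |A(h/2) − A(h)| = 6.635e-04.

0.978472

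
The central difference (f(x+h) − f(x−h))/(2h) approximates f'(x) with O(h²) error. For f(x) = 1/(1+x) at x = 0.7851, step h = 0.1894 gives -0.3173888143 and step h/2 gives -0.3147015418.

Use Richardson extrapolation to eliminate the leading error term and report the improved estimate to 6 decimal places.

-0.313806

Error is O(h^2); halving h shrinks it by 2^2 = 4.
Top: 4(-0.3147015418) − (-0.3173888143) = -0.9414173529
Denominator 4 − 1 = 3.
(-0.9414173529) ÷ 3 = -0.3138057843
Correction |R − A(h/2)| = 8.958e-04; gap |A(h/2) − A(h)| = 2.687e-03.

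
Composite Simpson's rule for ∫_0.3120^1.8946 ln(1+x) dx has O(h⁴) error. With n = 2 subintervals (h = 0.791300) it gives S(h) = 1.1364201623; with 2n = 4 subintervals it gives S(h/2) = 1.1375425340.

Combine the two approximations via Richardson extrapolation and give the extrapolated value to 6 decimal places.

Order 4 gives 2^r = 16 and 2^r − 1 = 15.
Weighted: 18.2006805440 − 1.1364201623 = 17.0642603817
Denominator 16 − 1 = 15.
Extrapolated: 17.0642603817 / 15 = 1.1376173588

1.137617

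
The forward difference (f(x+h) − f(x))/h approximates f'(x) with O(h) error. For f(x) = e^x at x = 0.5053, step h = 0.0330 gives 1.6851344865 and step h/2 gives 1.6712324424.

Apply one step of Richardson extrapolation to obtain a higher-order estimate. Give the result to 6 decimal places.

The method has order 1: 2^1 = 2.
2·1.6712324424 = 3.3424648848; 3.3424648848 − 1.6851344865 = 1.6573303983
1.6573303983 ÷ 1 = 1.6573303983
Shift from A(h/2): −0.0139020441.

1.657330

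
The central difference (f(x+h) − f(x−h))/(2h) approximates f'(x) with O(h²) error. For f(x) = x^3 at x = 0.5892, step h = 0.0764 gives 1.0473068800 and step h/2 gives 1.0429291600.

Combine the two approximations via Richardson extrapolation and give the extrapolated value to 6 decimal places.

Error is O(h^2); halving h shrinks it by 2^2 = 4.
4 × 1.0429291600 − 1.0473068800 = 3.1244097600
Denominator 4 − 1 = 3.
(4 × 1.0429291600 − 1.0473068800)/(4 − 1) = 1.0414699200
Shift from A(h/2): −0.0014592400.

1.041470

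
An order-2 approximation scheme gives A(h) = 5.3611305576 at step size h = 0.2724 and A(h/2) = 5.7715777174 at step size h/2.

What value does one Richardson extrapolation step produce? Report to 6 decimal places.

r = 2: numerator weight 4, denominator 3.
Weighted: 23.0863108696 − 5.3611305576 = 17.7251803120
(4 × 5.7715777174 − 5.3611305576)/(4 − 1) = 5.9083934373
Gap between inputs: 4.104e-01; correction applied: +0.1368157199.

5.908393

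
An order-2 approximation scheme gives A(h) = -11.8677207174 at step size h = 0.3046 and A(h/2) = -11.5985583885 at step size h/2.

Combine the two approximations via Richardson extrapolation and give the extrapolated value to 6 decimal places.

-11.508838

Method order is 2; weight 2^2 = 4.
2^2 × A(h/2) = -46.3942335540; minus A(h) gives -34.5265128366.
Divide by 2^2 − 1 = 3.
Result: -11.5088376122
Shift from A(h/2): +0.0897207763.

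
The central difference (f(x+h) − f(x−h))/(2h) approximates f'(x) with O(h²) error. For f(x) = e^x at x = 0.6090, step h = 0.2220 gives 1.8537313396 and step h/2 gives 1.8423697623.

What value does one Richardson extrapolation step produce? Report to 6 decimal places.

With r = 2 the leading error scales as h^2, so the weight is 2^2 = 4.
Top: 4(1.8423697623) − (1.8537313396) = 5.5157477096
Denominator 4 − 1 = 3.
R = 5.5157477096/3 = 1.8385825699

1.838583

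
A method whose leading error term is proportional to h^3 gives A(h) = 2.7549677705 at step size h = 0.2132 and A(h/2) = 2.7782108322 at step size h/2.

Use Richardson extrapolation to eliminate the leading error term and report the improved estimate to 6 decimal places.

2.781531

Order 3 gives 2^r = 8 and 2^r − 1 = 7.
2^3 × A(h/2) = 22.2256866576; minus A(h) gives 19.4707188871.
19.4707188871 ÷ 7 = 2.7815312696
Shift from A(h/2): +0.0033204374.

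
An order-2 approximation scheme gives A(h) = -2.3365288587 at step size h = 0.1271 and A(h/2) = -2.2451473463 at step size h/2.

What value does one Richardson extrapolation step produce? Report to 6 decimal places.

-2.214687

Leading term ∝ h^2; use weight 4 = 2^2.
A(h/2) − A(h) = -2.2451473463 − (-2.3365288587) = 0.0913815124
Correction (A(h/2) − A(h))/(4 − 1) = 0.0913815124/3 = 0.0304605041
R = -2.2451473463 + 0.0304605041 = -2.2146868422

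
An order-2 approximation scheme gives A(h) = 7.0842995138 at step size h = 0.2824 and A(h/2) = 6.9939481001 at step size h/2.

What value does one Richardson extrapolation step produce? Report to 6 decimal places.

r = 2, so 2^r = 4.
4*6.9939481001 − 7.0842995138 = 20.8914928866
Divide by 2^2 − 1 = 3.
Extrapolated: 20.8914928866 / 3 = 6.9638309622
Shift from A(h/2): −0.0301171379.

6.963831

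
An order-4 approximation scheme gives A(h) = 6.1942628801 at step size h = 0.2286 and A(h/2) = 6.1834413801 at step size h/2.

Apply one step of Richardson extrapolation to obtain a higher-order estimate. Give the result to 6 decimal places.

r = 4: numerator weight 16, denominator 15.
16 × 6.1834413801 = 98.9350620816; subtract 6.1942628801 → 92.7407992015
Denominator 16 − 1 = 15.
92.7407992015 ÷ 15 = 6.1827199468

6.182720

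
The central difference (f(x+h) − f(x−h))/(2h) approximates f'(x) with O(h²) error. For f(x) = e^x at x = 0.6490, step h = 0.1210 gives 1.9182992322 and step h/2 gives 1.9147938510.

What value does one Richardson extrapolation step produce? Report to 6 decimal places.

1.913625

Method order is 2; weight 2^2 = 4.
4·1.9147938510 = 7.6591754040; 7.6591754040 − 1.9182992322 = 5.7408761718
5.7408761718 ÷ 3 = 1.9136253906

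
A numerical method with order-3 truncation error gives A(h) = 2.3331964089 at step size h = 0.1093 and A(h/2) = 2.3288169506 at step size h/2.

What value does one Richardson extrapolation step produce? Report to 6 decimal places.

2.328191

Order 3 gives 2^r = 8 and 2^r − 1 = 7.
A(h/2) − A(h) = 2.3288169506 − 2.3331964089 = -0.0043794583
Correction (A(h/2) − A(h))/(8 − 1) = (-0.0043794583)/7 = -0.0006256369
R = A(h/2) + (A(h/2) − A(h))/7 = 2.3288169506 − 0.0006256369 = 2.3281913137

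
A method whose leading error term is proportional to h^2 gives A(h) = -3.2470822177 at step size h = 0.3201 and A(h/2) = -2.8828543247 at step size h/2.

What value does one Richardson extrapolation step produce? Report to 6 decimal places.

-2.761445

Method order is 2; weight 2^2 = 4.
Weighted: (-11.5314172988) − (-3.2470822177) = -8.2843350811
Divide by 2^2 − 1 = 3.
So the Richardson estimate is -2.7614450270.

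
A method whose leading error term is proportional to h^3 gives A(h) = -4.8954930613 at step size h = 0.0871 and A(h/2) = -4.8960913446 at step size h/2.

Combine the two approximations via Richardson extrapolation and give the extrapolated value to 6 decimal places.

-4.896177

r = 3, so 2^r = 8.
2^3×A(h/2) = -39.1687307568; minus A(h) gives -34.2732376955.
(-34.2732376955) ÷ 7 = -4.8961768136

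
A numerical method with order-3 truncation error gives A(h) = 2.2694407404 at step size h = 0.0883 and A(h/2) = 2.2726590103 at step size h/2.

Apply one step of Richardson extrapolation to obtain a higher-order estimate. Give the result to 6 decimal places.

2.273119

Order 3 gives 2^r = 8 and 2^r − 1 = 7.
8*2.2726590103 − 2.2694407404 = 15.9118313420
Divide by 2^3 − 1 = 7.
So the Richardson estimate is 2.2731187631.
Shift from A(h/2): +0.0004597528.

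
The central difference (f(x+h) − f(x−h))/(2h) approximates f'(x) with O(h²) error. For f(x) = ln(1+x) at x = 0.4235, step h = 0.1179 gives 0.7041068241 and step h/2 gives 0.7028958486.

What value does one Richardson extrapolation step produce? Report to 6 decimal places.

0.702492

Method order is 2; weight 2^2 = 4.
Top: 4(0.7028958486) − (0.7041068241) = 2.1074765703
Denominator 4 − 1 = 3.
(4*0.7028958486 − 0.7041068241)/(4 − 1) = 0.7024921901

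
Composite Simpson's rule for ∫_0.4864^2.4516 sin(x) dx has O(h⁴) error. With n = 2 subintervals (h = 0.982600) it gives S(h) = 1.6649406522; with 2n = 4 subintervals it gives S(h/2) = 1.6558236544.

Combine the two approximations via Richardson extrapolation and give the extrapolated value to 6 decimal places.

1.655216

Error is O(h^4); halving h shrinks it by 2^4 = 16.
Numerator 16 × A(h/2) − A(h) = 16 × 1.6558236544 − 1.6649406522 = 24.8282378182
(16 × 1.6558236544 − 1.6649406522)/(16 − 1) = 1.6552158545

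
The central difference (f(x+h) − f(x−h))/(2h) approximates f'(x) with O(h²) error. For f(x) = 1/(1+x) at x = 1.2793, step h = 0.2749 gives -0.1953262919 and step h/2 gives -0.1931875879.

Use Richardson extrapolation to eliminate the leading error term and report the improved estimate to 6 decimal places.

-0.192475

Order 2 gives 2^r = 4 and 2^r − 1 = 3.
4×(-0.1931875879) = -0.7727503516; (-0.7727503516) − (-0.1953262919) = -0.5774240597
(4×(-0.1931875879) − (-0.1953262919))/(4 − 1) = -0.1924746866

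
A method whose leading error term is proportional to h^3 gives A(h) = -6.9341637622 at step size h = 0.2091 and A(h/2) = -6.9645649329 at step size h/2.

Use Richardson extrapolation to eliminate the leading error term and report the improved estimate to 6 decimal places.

-6.968908

With r = 3 the leading error scales as h^3, so the weight is 2^3 = 8.
Weighted: (-55.7165194632) − (-6.9341637622) = -48.7823557010
(8*(-6.9645649329) − (-6.9341637622))/(8 − 1) = -6.9689079573
Gap between inputs: 3.040e-02; correction applied: −0.0043430244.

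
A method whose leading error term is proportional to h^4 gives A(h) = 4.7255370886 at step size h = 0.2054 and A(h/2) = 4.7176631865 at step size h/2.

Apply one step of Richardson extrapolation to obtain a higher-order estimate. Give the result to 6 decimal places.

r = 4, so 2^r = 16.
2^4·A(h/2) = 75.4826109840; minus A(h) gives 70.7570738954.
(16·4.7176631865 − 4.7255370886)/(16 − 1) = 4.7171382597

4.717138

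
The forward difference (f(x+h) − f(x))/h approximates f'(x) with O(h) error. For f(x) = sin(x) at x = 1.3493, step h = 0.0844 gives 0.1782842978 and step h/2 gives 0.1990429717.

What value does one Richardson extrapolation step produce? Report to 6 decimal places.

With r = 1 the leading error scales as h^1, so the weight is 2^1 = 2.
A(h/2) − A(h) = 0.1990429717 − 0.1782842978 = 0.0207586739
Correction (A(h/2) − A(h))/(2 − 1) = 0.0207586739/1 = 0.0207586739
R = 0.1990429717 + 0.0207586739 = 0.2198016456

0.219802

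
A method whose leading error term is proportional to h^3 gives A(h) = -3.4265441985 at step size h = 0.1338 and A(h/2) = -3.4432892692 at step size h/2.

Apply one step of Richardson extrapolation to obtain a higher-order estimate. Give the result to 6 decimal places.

Leading term ∝ h^3; use weight 8 = 2^3.
Weighted: (-27.5463141536) − (-3.4265441985) = -24.1197699551
(-24.1197699551) ÷ 7 = -3.4456814222
Gap between inputs: 1.675e-02; correction applied: −0.0023921530.

-3.445681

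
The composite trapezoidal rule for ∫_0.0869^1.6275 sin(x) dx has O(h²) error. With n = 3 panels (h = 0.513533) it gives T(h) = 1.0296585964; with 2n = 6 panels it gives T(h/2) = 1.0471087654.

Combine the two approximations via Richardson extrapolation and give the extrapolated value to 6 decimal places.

1.052925

The method has order 2: 2^2 = 4.
Top: 4(1.0471087654) − (1.0296585964) = 3.1587764652
Divide by 2^2 − 1 = 3.
Result: 1.0529254884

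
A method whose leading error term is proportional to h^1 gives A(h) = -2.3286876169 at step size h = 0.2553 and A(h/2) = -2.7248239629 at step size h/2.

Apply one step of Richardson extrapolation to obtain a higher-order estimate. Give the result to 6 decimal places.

r = 1, so 2^r = 2.
Top: 2(-2.7248239629) − (-2.3286876169) = -3.1209603089
(2×(-2.7248239629) − (-2.3286876169))/(2 − 1) = -3.1209603089
Correction |R − A(h/2)| = 3.961e-01; gap |A(h/2) − A(h)| = 3.961e-01.

-3.120960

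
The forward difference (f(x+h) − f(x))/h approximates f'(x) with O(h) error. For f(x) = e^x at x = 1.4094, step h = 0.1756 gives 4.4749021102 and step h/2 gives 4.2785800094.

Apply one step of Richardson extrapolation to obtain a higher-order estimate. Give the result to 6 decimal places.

r = 1: numerator weight 2, denominator 1.
Numerator 2*A(h/2) − A(h) = 2*4.2785800094 − 4.4749021102 = 4.0822579086
(2*4.2785800094 − 4.4749021102)/(2 − 1) = 4.0822579086
Gap between inputs: 1.963e-01; correction applied: −0.1963221008.

4.082258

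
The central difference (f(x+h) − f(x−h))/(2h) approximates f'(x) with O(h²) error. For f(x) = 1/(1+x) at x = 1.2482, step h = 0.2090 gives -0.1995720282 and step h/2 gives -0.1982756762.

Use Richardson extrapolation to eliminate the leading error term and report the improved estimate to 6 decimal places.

-0.197844

Error is O(h^2); halving h shrinks it by 2^2 = 4.
Numerator 4·A(h/2) − A(h) = 4·(-0.1982756762) − (-0.1995720282) = -0.5935306766
Denominator 4 − 1 = 3.
Extrapolated: (-0.5935306766) / 3 = -0.1978435589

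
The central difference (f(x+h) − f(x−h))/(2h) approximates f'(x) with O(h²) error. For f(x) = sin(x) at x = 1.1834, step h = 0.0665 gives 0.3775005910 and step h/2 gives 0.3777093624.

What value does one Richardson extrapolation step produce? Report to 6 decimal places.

0.377779

Leading term ∝ h^2; use weight 4 = 2^2.
4×0.3777093624 − 0.3775005910 = 1.1333368586
(4×0.3777093624 − 0.3775005910)/(4 − 1) = 0.3777789529
Gap between inputs: 2.088e-04; correction applied: +0.0000695905.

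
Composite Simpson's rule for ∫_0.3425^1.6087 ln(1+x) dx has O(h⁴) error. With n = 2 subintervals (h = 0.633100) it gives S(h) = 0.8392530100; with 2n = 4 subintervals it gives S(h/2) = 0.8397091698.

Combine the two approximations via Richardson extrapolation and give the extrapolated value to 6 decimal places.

0.839740

r = 4: numerator weight 16, denominator 15.
Top: 16(0.8397091698) − (0.8392530100) = 12.5960937068
Denominator 16 − 1 = 15.
12.5960937068 ÷ 15 = 0.8397395805
Shift from A(h/2): +0.0000304107.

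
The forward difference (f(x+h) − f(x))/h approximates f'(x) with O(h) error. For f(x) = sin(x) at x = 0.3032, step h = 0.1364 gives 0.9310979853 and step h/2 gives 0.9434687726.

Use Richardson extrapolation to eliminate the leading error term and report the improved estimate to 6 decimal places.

0.955840

Error is O(h^1); halving h shrinks it by 2^1 = 2.
Weighted: 1.8869375452 − 0.9310979853 = 0.9558395599
Extrapolated: 0.9558395599 / 1 = 0.9558395599
Correction |R − A(h/2)| = 1.237e-02; gap |A(h/2) − A(h)| = 1.237e-02.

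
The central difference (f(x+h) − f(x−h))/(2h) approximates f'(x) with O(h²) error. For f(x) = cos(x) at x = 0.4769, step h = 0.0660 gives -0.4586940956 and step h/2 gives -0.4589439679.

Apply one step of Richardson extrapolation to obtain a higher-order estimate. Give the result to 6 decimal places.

r = 2: numerator weight 4, denominator 3.
Numerator 4·A(h/2) − A(h) = 4·(-0.4589439679) − (-0.4586940956) = -1.3770817760
Divide by 2^2 − 1 = 3.
(4·(-0.4589439679) − (-0.4586940956))/(4 − 1) = -0.4590272587
Correction |R − A(h/2)| = 8.329e-05; gap |A(h/2) − A(h)| = 2.499e-04.

-0.459027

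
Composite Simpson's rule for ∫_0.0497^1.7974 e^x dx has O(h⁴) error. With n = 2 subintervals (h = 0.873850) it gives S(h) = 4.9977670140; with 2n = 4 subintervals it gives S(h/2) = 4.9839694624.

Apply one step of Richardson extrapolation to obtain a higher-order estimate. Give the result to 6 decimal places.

With r = 4 the leading error scales as h^4, so the weight is 2^4 = 16.
Top: 16(4.9839694624) − (4.9977670140) = 74.7457443844
Denominator 16 − 1 = 15.
(16 × 4.9839694624 − 4.9977670140)/(16 − 1) = 4.9830496256
Gap between inputs: 1.380e-02; correction applied: −0.0009198368.

4.983050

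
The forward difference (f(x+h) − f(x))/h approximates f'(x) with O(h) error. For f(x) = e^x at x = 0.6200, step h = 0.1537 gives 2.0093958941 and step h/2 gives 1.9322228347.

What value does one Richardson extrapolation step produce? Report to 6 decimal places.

r = 1, so 2^r = 2.
Top: 2(1.9322228347) − (2.0093958941) = 1.8550497753
(2·1.9322228347 − 2.0093958941)/(2 − 1) = 1.8550497753
Correction |R − A(h/2)| = 7.717e-02; gap |A(h/2) − A(h)| = 7.717e-02.

1.855050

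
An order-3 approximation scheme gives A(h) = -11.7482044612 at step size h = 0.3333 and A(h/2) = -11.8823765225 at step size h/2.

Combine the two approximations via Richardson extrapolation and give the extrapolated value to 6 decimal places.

r = 3: numerator weight 8, denominator 7.
8*(-11.8823765225) − (-11.7482044612) = -83.3108077188
Denominator 8 − 1 = 7.
(8*(-11.8823765225) − (-11.7482044612))/(8 − 1) = -11.9015439598
Shift from A(h/2): −0.0191674373.

-11.901544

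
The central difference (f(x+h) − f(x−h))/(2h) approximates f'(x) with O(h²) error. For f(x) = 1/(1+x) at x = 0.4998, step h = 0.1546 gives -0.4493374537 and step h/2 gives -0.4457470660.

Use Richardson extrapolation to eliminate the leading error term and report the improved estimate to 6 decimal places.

-0.444550

r = 2: numerator weight 4, denominator 3.
Top: 4(-0.4457470660) − (-0.4493374537) = -1.3336508103
Denominator 4 − 1 = 3.
R = (-1.3336508103)/3 = -0.4445502701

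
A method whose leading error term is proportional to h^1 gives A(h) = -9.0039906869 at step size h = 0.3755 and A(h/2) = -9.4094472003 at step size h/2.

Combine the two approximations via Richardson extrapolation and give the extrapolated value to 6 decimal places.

Method order is 1; weight 2^1 = 2.
2·(-9.4094472003) = -18.8188944006; subtract (-9.0039906869) → -9.8149037137
Denominator 2 − 1 = 1.
(-9.8149037137) ÷ 1 = -9.8149037137
Gap between inputs: 4.055e-01; correction applied: −0.4054565134.

-9.814904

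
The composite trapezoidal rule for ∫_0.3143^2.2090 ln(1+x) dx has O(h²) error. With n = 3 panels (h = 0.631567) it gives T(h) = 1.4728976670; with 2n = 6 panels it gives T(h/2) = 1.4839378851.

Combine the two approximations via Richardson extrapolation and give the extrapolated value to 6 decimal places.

Error is O(h^2); halving h shrinks it by 2^2 = 4.
4×1.4839378851 = 5.9357515404; subtract 1.4728976670 → 4.4628538734
R = 4.4628538734/3 = 1.4876179578
Correction |R − A(h/2)| = 3.680e-03; gap |A(h/2) − A(h)| = 1.104e-02.

1.487618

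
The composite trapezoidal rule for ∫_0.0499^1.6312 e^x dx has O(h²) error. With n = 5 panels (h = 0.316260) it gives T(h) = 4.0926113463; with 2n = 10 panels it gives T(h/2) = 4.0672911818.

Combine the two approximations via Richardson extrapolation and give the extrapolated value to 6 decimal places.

The method has order 2: 2^2 = 4.
4 × 4.0672911818 = 16.2691647272; 16.2691647272 − 4.0926113463 = 12.1765533809
Denominator 4 − 1 = 3.
R = 12.1765533809/3 = 4.0588511270

4.058851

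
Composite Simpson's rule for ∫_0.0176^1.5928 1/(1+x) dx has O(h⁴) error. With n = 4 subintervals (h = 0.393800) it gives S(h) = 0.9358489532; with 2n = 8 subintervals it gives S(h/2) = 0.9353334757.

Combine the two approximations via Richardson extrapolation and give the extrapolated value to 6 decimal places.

0.935299

Error is O(h^4); halving h shrinks it by 2^4 = 16.
2^4 × A(h/2) = 14.9653356112; minus A(h) gives 14.0294866580.
(16 × 0.9353334757 − 0.9358489532)/(16 − 1) = 0.9352991105
Correction |R − A(h/2)| = 3.437e-05; gap |A(h/2) − A(h)| = 5.155e-04.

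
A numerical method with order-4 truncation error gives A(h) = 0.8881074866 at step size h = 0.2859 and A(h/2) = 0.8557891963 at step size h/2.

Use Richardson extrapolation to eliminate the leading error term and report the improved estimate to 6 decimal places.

Leading term ∝ h^4; use weight 16 = 2^4.
16*0.8557891963 = 13.6926271408; 13.6926271408 − 0.8881074866 = 12.8045196542
Divide by 2^4 − 1 = 15.
Extrapolated: 12.8045196542 / 15 = 0.8536346436
Correction |R − A(h/2)| = 2.155e-03; gap |A(h/2) − A(h)| = 3.232e-02.

0.853635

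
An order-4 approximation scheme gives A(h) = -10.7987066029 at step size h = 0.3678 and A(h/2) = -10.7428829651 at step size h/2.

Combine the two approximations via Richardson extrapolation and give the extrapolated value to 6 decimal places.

The method has order 4: 2^4 = 16.
A(h/2) − A(h) = -10.7428829651 − (-10.7987066029) = 0.0558236378
Correction (A(h/2) − A(h))/(16 − 1) = 0.0558236378/15 = 0.0037215759
R = -10.7428829651 + 0.0037215759 = -10.7391613892

-10.739161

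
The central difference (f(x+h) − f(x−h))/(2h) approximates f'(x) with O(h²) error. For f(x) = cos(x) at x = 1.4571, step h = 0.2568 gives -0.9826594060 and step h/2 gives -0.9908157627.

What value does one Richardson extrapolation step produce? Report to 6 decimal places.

Order 2 gives 2^r = 4 and 2^r − 1 = 3.
4×(-0.9908157627) = -3.9632630508; (-3.9632630508) − (-0.9826594060) = -2.9806036448
(4×(-0.9908157627) − (-0.9826594060))/(4 − 1) = -0.9935345483

-0.993535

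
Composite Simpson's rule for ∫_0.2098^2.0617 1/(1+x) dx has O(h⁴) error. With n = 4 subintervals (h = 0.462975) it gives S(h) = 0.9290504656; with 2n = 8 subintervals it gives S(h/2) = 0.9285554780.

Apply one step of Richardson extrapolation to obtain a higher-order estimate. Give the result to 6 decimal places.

0.928522

The method has order 4: 2^4 = 16.
16×0.9285554780 − 0.9290504656 = 13.9278371824
Divide by 2^4 − 1 = 15.
So the Richardson estimate is 0.9285224788.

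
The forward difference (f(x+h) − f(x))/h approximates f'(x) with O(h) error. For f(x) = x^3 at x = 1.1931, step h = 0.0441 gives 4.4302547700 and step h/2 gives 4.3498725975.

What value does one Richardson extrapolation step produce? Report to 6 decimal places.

Order 1 gives 2^r = 2 and 2^r − 1 = 1.
2 × 4.3498725975 = 8.6997451950; subtract 4.4302547700 → 4.2694904250
Denominator 2 − 1 = 1.
(2 × 4.3498725975 − 4.4302547700)/(2 − 1) = 4.2694904250

4.269490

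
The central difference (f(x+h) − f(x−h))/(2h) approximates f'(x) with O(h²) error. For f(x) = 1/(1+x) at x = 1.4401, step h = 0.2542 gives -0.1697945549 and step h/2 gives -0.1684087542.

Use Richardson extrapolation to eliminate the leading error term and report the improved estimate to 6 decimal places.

-0.167947

The method has order 2: 2^2 = 4.
A(h/2) − A(h) = -0.1684087542 − (-0.1697945549) = 0.0013858007
Correction (A(h/2) − A(h))/(4 − 1) = 0.0013858007/3 = 0.0004619336
R = -0.1684087542 + 0.0004619336 = -0.1679468206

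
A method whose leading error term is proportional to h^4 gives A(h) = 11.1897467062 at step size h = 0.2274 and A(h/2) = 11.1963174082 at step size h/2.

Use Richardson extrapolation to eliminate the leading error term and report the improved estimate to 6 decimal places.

11.196755

With r = 4 the leading error scales as h^4, so the weight is 2^4 = 16.
Top: 16(11.1963174082) − (11.1897467062) = 167.9513318250
Divide by 2^4 − 1 = 15.
R = 167.9513318250/15 = 11.1967554550
Correction |R − A(h/2)| = 4.380e-04; gap |A(h/2) − A(h)| = 6.571e-03.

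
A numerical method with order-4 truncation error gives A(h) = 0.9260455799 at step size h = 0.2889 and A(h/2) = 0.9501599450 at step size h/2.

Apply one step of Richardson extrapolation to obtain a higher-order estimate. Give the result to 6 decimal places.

r = 4: numerator weight 16, denominator 15.
Top: 16(0.9501599450) − (0.9260455799) = 14.2765135401
Denominator 16 − 1 = 15.
R = 14.2765135401/15 = 0.9517675693
Shift from A(h/2): +0.0016076243.

0.951768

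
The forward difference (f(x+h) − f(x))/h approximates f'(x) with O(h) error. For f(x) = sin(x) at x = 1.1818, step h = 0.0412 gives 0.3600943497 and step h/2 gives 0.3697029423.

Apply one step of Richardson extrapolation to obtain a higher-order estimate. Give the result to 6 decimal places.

0.379312

With r = 1 the leading error scales as h^1, so the weight is 2^1 = 2.
Weighted: 0.7394058846 − 0.3600943497 = 0.3793115349
Divide by 2^1 − 1 = 1.
Extrapolated: 0.3793115349 / 1 = 0.3793115349
Gap between inputs: 9.609e-03; correction applied: +0.0096085926.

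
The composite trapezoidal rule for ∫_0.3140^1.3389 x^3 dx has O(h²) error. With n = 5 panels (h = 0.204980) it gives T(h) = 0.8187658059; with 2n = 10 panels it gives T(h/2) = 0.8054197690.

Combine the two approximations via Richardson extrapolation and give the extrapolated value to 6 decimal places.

0.800971

r = 2: numerator weight 4, denominator 3.
Weighted: 3.2216790760 − 0.8187658059 = 2.4029132701
R = 2.4029132701/3 = 0.8009710900
Shift from A(h/2): −0.0044486790.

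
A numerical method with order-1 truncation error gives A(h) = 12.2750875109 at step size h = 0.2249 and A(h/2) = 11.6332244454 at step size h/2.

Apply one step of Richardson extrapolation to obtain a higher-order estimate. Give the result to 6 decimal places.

Leading term ∝ h^1; use weight 2 = 2^1.
Difference of the inputs: 11.6332244454 − 12.2750875109 = -0.6418630655
Correction (A(h/2) − A(h))/(2 − 1) = (-0.6418630655)/1 = -0.6418630655
R = 11.6332244454 − 0.6418630655 = 10.9913613799

10.991361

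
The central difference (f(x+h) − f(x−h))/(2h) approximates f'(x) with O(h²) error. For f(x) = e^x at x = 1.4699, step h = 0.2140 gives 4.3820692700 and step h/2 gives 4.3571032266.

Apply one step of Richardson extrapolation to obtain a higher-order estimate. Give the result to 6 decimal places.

4.348781

Error is O(h^2); halving h shrinks it by 2^2 = 4.
Weighted: 17.4284129064 − 4.3820692700 = 13.0463436364
(4×4.3571032266 − 4.3820692700)/(4 − 1) = 4.3487812121
Shift from A(h/2): −0.0083220145.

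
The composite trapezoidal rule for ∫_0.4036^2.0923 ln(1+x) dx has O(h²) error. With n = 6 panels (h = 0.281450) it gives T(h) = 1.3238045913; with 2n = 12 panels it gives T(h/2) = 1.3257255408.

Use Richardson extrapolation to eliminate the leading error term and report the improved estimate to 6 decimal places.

r = 2: numerator weight 4, denominator 3.
Weighted: 5.3029021632 − 1.3238045913 = 3.9790975719
Denominator 4 − 1 = 3.
Extrapolated: 3.9790975719 / 3 = 1.3263658573
Shift from A(h/2): +0.0006403165.

1.326366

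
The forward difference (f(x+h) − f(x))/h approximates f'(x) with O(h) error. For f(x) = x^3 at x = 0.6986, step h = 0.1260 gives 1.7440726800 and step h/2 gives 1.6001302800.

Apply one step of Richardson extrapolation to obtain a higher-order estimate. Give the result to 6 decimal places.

1.456188

Order 1 gives 2^r = 2 and 2^r − 1 = 1.
Numerator 2×A(h/2) − A(h) = 2×1.6001302800 − 1.7440726800 = 1.4561878800
(2×1.6001302800 − 1.7440726800)/(2 − 1) = 1.4561878800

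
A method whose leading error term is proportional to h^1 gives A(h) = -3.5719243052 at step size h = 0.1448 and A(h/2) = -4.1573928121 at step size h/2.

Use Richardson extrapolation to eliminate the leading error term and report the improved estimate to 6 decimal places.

Leading term ∝ h^1; use weight 2 = 2^1.
A(h/2) − A(h) = -4.1573928121 − (-3.5719243052) = -0.5854685069
Divide by 2^1 − 1 = 1: (-0.5854685069)/1 = -0.5854685069
R = -4.1573928121 − 0.5854685069 = -4.7428613190

-4.742861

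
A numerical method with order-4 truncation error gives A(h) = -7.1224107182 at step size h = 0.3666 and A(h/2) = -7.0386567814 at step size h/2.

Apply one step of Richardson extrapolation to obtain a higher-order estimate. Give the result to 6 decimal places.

r = 4: numerator weight 16, denominator 15.
Top: 16(-7.0386567814) − (-7.1224107182) = -105.4960977842
Divide by 2^4 − 1 = 15.
So the Richardson estimate is -7.0330731856.
Correction |R − A(h/2)| = 5.584e-03; gap |A(h/2) − A(h)| = 8.375e-02.

-7.033073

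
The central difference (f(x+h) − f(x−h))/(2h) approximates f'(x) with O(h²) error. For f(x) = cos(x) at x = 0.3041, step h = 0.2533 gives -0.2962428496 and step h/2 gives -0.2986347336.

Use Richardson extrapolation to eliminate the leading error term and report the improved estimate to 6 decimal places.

With r = 2 the leading error scales as h^2, so the weight is 2^2 = 4.
4·(-0.2986347336) = -1.1945389344; subtract (-0.2962428496) → -0.8982960848
(4·(-0.2986347336) − (-0.2962428496))/(4 − 1) = -0.2994320283
Correction |R − A(h/2)| = 7.973e-04; gap |A(h/2) − A(h)| = 2.392e-03.

-0.299432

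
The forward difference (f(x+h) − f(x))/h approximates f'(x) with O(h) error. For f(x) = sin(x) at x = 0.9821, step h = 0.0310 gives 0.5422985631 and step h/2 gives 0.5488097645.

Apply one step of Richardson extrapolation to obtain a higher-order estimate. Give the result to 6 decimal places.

0.555321

Leading term ∝ h^1; use weight 2 = 2^1.
A(h/2) − A(h) = 0.5488097645 − 0.5422985631 = 0.0065112014
Divide by 2^1 − 1 = 1: 0.0065112014/1 = 0.0065112014
R = 0.5488097645 + 0.0065112014 = 0.5553209659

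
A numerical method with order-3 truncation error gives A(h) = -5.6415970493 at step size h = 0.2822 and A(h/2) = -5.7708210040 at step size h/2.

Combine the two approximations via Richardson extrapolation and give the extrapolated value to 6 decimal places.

-5.789282

Order 3 gives 2^r = 8 and 2^r − 1 = 7.
Top: 8(-5.7708210040) − (-5.6415970493) = -40.5249709827
R = (-40.5249709827)/7 = -5.7892815690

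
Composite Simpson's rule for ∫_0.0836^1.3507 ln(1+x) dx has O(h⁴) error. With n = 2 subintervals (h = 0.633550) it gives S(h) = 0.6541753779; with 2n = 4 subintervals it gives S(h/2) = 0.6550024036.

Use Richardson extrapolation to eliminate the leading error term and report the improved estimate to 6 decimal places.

Method order is 4; weight 2^4 = 16.
Top: 16(0.6550024036) − (0.6541753779) = 9.8258630797
Denominator 16 − 1 = 15.
R = 9.8258630797/15 = 0.6550575386
Gap between inputs: 8.270e-04; correction applied: +0.0000551350.

0.655058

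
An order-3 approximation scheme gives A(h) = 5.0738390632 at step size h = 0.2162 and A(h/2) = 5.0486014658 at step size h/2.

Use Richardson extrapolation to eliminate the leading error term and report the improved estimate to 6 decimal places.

r = 3: numerator weight 8, denominator 7.
2^3·A(h/2) = 40.3888117264; minus A(h) gives 35.3149726632.
Denominator 8 − 1 = 7.
35.3149726632 ÷ 7 = 5.0449960947

5.044996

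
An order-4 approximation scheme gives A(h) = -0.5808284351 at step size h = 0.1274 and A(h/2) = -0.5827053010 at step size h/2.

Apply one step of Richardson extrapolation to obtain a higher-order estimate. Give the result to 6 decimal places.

-0.582830

Leading term ∝ h^4; use weight 16 = 2^4.
Weighted: (-9.3232848160) − (-0.5808284351) = -8.7424563809
Denominator 16 − 1 = 15.
R = (-8.7424563809)/15 = -0.5828304254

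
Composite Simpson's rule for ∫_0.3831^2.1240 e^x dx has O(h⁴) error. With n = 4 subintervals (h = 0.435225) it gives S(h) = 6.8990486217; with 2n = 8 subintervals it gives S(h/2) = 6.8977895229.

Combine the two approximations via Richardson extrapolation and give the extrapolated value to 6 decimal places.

r = 4: numerator weight 16, denominator 15.
2^4 × A(h/2) = 110.3646323664; minus A(h) gives 103.4655837447.
Divide by 2^4 − 1 = 15.
103.4655837447 ÷ 15 = 6.8977055830
Shift from A(h/2): −0.0000839399.

6.897706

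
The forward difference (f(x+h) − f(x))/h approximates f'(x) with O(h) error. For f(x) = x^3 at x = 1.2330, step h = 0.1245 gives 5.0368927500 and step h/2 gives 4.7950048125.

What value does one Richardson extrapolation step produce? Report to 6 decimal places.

4.553117

With r = 1 the leading error scales as h^1, so the weight is 2^1 = 2.
2×4.7950048125 = 9.5900096250; 9.5900096250 − 5.0368927500 = 4.5531168750
Denominator 2 − 1 = 1.
So the Richardson estimate is 4.5531168750.
Correction |R − A(h/2)| = 2.419e-01; gap |A(h/2) − A(h)| = 2.419e-01.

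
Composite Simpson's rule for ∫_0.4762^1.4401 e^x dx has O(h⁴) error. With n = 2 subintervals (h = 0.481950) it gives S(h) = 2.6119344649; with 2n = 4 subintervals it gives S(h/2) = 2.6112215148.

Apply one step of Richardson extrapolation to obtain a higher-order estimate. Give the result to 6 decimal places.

Order 4 gives 2^r = 16 and 2^r − 1 = 15.
Numerator 16×A(h/2) − A(h) = 16×2.6112215148 − 2.6119344649 = 39.1676097719
Extrapolated: 39.1676097719 / 15 = 2.6111739848
Gap between inputs: 7.130e-04; correction applied: −0.0000475300.

2.611174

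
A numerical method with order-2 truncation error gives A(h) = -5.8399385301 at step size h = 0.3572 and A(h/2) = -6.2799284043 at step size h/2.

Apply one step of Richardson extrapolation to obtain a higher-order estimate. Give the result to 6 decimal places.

-6.426592

Leading term ∝ h^2; use weight 4 = 2^2.
A(h/2) − A(h) = -6.2799284043 − (-5.8399385301) = -0.4399898742
Correction (A(h/2) − A(h))/(4 − 1) = (-0.4399898742)/3 = -0.1466632914
R = A(h/2) + (A(h/2) − A(h))/3 = -6.2799284043 − 0.1466632914 = -6.4265916957
Shift from A(h/2): −0.1466632914.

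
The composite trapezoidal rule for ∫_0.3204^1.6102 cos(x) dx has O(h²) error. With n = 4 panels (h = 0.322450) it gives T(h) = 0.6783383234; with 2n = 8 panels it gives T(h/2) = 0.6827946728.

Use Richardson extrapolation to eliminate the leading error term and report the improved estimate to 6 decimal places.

0.684280

r = 2: numerator weight 4, denominator 3.
2^2*A(h/2) = 2.7311786912; minus A(h) gives 2.0528403678.
Extrapolated: 2.0528403678 / 3 = 0.6842801226
Shift from A(h/2): +0.0014854498.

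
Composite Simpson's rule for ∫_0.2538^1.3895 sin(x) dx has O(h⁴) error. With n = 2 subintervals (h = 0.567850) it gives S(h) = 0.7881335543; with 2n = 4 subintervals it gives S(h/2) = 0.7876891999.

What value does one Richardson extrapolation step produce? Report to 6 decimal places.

r = 4, so 2^r = 16.
A(h/2) − A(h) = 0.7876891999 − 0.7881335543 = -0.0004443544
Correction (A(h/2) − A(h))/(16 − 1) = (-0.0004443544)/15 = -0.0000296236
R = A(h/2) + (A(h/2) − A(h))/15 = 0.7876891999 − 0.0000296236 = 0.7876595763
Shift from A(h/2): −0.0000296236.

0.787660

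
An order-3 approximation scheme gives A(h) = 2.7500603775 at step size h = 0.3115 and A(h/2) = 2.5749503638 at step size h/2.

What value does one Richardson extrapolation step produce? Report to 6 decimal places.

r = 3: numerator weight 8, denominator 7.
8×2.5749503638 = 20.5996029104; 20.5996029104 − 2.7500603775 = 17.8495425329
17.8495425329 ÷ 7 = 2.5499346476

2.549935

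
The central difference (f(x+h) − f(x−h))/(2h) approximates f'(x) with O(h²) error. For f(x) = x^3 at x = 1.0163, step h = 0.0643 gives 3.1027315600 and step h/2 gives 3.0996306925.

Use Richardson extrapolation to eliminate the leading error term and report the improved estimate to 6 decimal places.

3.098597

Leading term ∝ h^2; use weight 4 = 2^2.
Weighted: 12.3985227700 − 3.1027315600 = 9.2957912100
R = 9.2957912100/3 = 3.0985970700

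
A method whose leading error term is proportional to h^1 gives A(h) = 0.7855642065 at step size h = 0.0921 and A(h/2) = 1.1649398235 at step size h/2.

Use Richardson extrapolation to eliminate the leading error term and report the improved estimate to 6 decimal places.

1.544315

r = 1, so 2^r = 2.
2×1.1649398235 = 2.3298796470; subtract 0.7855642065 → 1.5443154405
Denominator 2 − 1 = 1.
Result: 1.5443154405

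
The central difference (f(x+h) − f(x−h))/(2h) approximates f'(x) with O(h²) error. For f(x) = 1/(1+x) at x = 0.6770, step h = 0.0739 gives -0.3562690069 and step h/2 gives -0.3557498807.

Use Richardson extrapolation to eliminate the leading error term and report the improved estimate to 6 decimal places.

The method has order 2: 2^2 = 4.
Top: 4(-0.3557498807) − (-0.3562690069) = -1.0667305159
Denominator 4 − 1 = 3.
Extrapolated: (-1.0667305159) / 3 = -0.3555768386

-0.355577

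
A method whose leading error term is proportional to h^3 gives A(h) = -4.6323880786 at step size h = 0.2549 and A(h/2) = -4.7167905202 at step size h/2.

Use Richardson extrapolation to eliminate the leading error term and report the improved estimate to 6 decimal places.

Leading term ∝ h^3; use weight 8 = 2^3.
Numerator 8*A(h/2) − A(h) = 8*(-4.7167905202) − (-4.6323880786) = -33.1019360830
(-33.1019360830) ÷ 7 = -4.7288480119

-4.728848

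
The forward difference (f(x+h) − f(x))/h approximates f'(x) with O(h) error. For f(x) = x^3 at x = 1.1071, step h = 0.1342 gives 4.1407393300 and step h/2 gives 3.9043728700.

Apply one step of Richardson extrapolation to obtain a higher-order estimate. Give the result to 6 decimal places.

3.668006

Leading term ∝ h^1; use weight 2 = 2^1.
Weighted: 7.8087457400 − 4.1407393300 = 3.6680064100
Denominator 2 − 1 = 1.
Extrapolated: 3.6680064100 / 1 = 3.6680064100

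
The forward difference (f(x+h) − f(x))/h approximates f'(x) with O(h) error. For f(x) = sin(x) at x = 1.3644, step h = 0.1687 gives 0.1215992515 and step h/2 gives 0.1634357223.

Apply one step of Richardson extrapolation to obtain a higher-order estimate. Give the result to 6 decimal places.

0.205272

The method has order 1: 2^1 = 2.
A(h/2) − A(h) = 0.1634357223 − 0.1215992515 = 0.0418364708
Correction (A(h/2) − A(h))/(2 − 1) = 0.0418364708/1 = 0.0418364708
R = A(h/2) + (A(h/2) − A(h))/1 = 0.1634357223 + 0.0418364708 = 0.2052721931
Gap between inputs: 4.184e-02; correction applied: +0.0418364708.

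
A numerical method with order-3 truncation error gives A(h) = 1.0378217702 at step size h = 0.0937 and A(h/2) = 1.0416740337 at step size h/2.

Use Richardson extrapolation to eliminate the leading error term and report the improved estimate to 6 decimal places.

r = 3: numerator weight 8, denominator 7.
A(h/2) − A(h) = 1.0416740337 − 1.0378217702 = 0.0038522635
Correction (A(h/2) − A(h))/(8 − 1) = 0.0038522635/7 = 0.0005503234
R = 1.0416740337 + 0.0005503234 = 1.0422243571

1.042224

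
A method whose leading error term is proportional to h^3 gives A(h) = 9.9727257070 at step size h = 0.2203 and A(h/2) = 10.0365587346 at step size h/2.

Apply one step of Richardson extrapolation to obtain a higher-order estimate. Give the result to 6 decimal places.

Method order is 3; weight 2^3 = 8.
Weighted: 80.2924698768 − 9.9727257070 = 70.3197441698
Denominator 8 − 1 = 7.
So the Richardson estimate is 10.0456777385.
Gap between inputs: 6.383e-02; correction applied: +0.0091190039.

10.045678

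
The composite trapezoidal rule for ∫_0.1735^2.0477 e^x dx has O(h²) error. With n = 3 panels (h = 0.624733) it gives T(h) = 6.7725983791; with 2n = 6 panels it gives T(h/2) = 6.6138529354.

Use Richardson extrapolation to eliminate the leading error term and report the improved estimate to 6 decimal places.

6.560938

With r = 2 the leading error scales as h^2, so the weight is 2^2 = 4.
Numerator 4 × A(h/2) − A(h) = 4 × 6.6138529354 − 6.7725983791 = 19.6828133625
(4 × 6.6138529354 − 6.7725983791)/(4 − 1) = 6.5609377875
Shift from A(h/2): −0.0529151479.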